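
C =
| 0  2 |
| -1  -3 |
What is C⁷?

[[126, 254], [-127, -255]]

tr C = -3 and det C = 2, so the characteristic polynomial is λ² − (-3)λ + (2) with roots -2 and -1.
Eigenvectors give P = [[-1, 2], [1, -1]] with P⁻¹ = [[1, 2], [1, 1]], and C = P·diag(-2, -1)·P⁻¹.
Then C⁷ = P·diag(-128, -1)·P⁻¹ = [[128, -2], [-128, 1]] · [[1, 2], [1, 1]] = [[126, 254], [-127, -255]].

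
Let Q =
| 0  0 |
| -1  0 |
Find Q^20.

[[0, 0], [0, 0]]

Q is strictly triangular, hence nilpotent: Q^2 = 0, so Q^20 = 0.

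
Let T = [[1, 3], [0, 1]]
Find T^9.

T = I + N where N = [[0, 3], [0, 0]] is strictly upper-triangular, so N^2 = 0.
(I + N)^9 = I + 9·N = [[1, 27], [0, 1]].

[[1, 27], [0, 1]]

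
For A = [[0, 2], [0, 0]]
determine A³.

A is strictly triangular, hence nilpotent: A² = 0, so A³ = 0.

[[0, 0], [0, 0]]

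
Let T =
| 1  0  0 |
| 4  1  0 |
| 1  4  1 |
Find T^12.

[[1, 0, 0], [48, 1, 0], [1068, 48, 1]]

T = I + N where N = [[0, 0, 0], [4, 0, 0], [1, 4, 0]] is strictly lower-triangular, so N^3 = 0.
(I + N)^12 = I + 12·N + 66·N^2 = [[1, 0, 0], [48, 1, 0], [1068, 48, 1]].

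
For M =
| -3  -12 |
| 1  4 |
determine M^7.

[[-3, -12], [1, 4]]

M² = M (a projection; rank 1, trace 1), so M^7 = M.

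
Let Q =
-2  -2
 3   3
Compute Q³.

[[-2, -2], [3, 3]]

Q² = Q (a projection; rank 1, trace 1), so Q³ = Q.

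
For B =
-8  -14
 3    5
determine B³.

[[-50, -98], [21, 41]]

tr B = -3 and det B = 2, so the characteristic polynomial is λ² − (-3)λ + (2) with roots -1 and -2.
Eigenvectors give P = [[-2, -7], [1, 3]] with P⁻¹ = [[3, 7], [-1, -2]], and B = P·diag(-1, -2)·P⁻¹.
Then B³ = P·diag(-1, -8)·P⁻¹ = [[2, 56], [-1, -24]] · [[3, 7], [-1, -2]] = [[-50, -98], [21, 41]].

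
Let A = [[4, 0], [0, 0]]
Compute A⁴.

A² = [[16, 0], [0, 0]]
A³ = [[64, 0], [0, 0]]
A⁴ = [[256, 0], [0, 0]]

[[256, 0], [0, 0]]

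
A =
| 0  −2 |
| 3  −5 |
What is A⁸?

tr A = −5 and det A = 6, so the characteristic polynomial is λ² − (−5)λ + (6) with roots −3 and −2.
Eigenvectors give P = [[−2, 1], [−3, 1]] with P⁻¹ = [[1, −1], [3, −2]], and A = P·diag(−3, −2)·P⁻¹.
Then A⁸ = P·diag(6561, 256)·P⁻¹ = [[−13122, 256], [−19683, 256]] · [[1, −1], [3, −2]] = [[−12354, 12610], [−18915, 19171]].

[[−12354, 12610], [−18915, 19171]]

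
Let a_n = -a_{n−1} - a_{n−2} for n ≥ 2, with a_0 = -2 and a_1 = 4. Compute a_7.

4

With companion matrix B = [[-1, -1], [1, 0]], [a_n, a_{n−1}]ᵀ = B·[a_{n−1}, a_{n−2}]ᵀ, so [a_7, a_6]ᵀ = B⁶·[a_1, a_0]ᵀ.
B⁶ = [[1, 0], [0, 1]], giving [a_7, a_6]ᵀ = [[4], [-2]].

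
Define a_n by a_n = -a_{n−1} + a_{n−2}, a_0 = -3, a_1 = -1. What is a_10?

-47

With companion matrix M = [[-1, 1], [1, 0]], [a_n, a_{n−1}]ᵀ = M·[a_{n−1}, a_{n−2}]ᵀ, so [a_10, a_9]ᵀ = M⁹·[a_1, a_0]ᵀ.
M⁹ = [[-55, 34], [34, -21]], giving [a_10, a_9]ᵀ = [[-47], [29]].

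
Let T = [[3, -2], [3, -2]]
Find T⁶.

[[3, -2], [3, -2]]

T² = T (a projection; rank 1, trace 1), so T⁶ = T.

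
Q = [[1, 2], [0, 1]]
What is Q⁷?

[[1, 14], [0, 1]]

Q = I + N where N = [[0, 2], [0, 0]] is strictly upper-triangular, so N² = 0.
(I + N)⁷ = I + 7·N = [[1, 14], [0, 1]].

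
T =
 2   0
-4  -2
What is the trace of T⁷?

tr T = 0 and det T = -4, so the characteristic polynomial is λ² − (0)λ + (-4) with roots -2 and 2.
Eigenvectors give P = [[0, -1], [1, 1]] with P⁻¹ = [[1, 1], [-1, 0]], and T = P·diag(-2, 2)·P⁻¹.
Then T⁷ = P·diag(-128, 128)·P⁻¹ = [[0, -128], [-128, 128]] · [[1, 1], [-1, 0]] = [[128, 0], [-256, -128]].

0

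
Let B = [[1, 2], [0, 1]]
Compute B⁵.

B = I + N where N = [[0, 2], [0, 0]] is strictly upper-triangular, so N² = 0.
(I + N)⁵ = I + 5·N = [[1, 10], [0, 1]].

[[1, 10], [0, 1]]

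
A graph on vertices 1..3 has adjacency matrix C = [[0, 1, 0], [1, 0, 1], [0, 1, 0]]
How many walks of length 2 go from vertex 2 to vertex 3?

The number of length-2 walks from vertex 2 to vertex 3 is entry (2,3) of C^2, where C is the adjacency matrix.
C^2 = [[1, 0, 1], [0, 2, 0], [1, 0, 1]]

0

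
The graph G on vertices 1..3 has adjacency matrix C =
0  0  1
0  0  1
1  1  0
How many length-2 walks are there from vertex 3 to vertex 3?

The number of length-2 walks from vertex 3 to vertex 3 is entry (3,3) of C^2, where C is the adjacency matrix.
C^2 = [[1, 1, 0], [1, 1, 0], [0, 0, 2]]

2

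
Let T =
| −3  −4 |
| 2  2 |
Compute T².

[[1, 4], [−2, −4]]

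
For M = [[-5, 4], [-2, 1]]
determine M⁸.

tr M = -4 and det M = 3, so the characteristic polynomial is λ² − (-4)λ + (3) with roots -3 and -1.
Eigenvectors give P = [[2, -1], [1, -1]] with P⁻¹ = [[1, -1], [1, -2]], and M = P·diag(-3, -1)·P⁻¹.
Then M⁸ = P·diag(6561, 1)·P⁻¹ = [[13122, -1], [6561, -1]] · [[1, -1], [1, -2]] = [[13121, -13120], [6560, -6559]].

[[13121, -13120], [6560, -6559]]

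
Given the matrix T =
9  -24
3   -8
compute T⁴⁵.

T² = T (a projection; rank 1, trace 1), so T⁴⁵ = T.

[[9, -24], [3, -8]]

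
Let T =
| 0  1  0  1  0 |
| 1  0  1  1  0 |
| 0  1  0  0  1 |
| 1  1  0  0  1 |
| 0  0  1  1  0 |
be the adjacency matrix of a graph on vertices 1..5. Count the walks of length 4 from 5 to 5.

The number of length-4 walks from vertex 5 to vertex 5 is entry (5,5) of T^4, where T is the adjacency matrix.
T^2 = [[2, 1, 1, 1, 1], [1, 3, 0, 1, 2], [1, 0, 2, 2, 0], [1, 1, 2, 3, 0], [1, 2, 0, 0, 2]]
T^3 = [[2, 4, 2, 4, 2], [4, 2, 5, 6, 1], [2, 5, 0, 1, 4], [4, 6, 1, 2, 5], [2, 1, 4, 5, 0]]
T^4 = [[8, 8, 6, 8, 6], [8, 15, 3, 7, 11], [6, 3, 9, 11, 1], [8, 7, 11, 15, 3], [6, 11, 1, 3, 9]]

9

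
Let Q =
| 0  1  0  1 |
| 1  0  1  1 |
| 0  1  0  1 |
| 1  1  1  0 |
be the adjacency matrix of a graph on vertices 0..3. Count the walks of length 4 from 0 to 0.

The number of length-4 walks from vertex 0 to vertex 0 is entry (0,0) of Q^4, where Q is the adjacency matrix.
Q^2 = [[2, 1, 2, 1], [1, 3, 1, 2], [2, 1, 2, 1], [1, 2, 1, 3]]
Q^3 = [[2, 5, 2, 5], [5, 4, 5, 5], [2, 5, 2, 5], [5, 5, 5, 4]]
Q^4 = [[10, 9, 10, 9], [9, 15, 9, 14], [10, 9, 10, 9], [9, 14, 9, 15]]

10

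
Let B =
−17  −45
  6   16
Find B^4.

[[91, 225], [−30, −74]]

tr B = −1 and det B = −2, so the characteristic polynomial is λ² − (−1)λ + (−2) with roots −2 and 1.
Eigenvectors give P = [[−3, −5], [1, 2]] with P⁻¹ = [[−2, −5], [1, 3]], and B = P·diag(−2, 1)·P⁻¹.
Then B^4 = P·diag(16, 1)·P⁻¹ = [[−48, −5], [16, 2]] · [[−2, −5], [1, 3]] = [[91, 225], [−30, −74]].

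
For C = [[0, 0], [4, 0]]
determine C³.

C is strictly triangular, hence nilpotent: C² = 0, so C³ = 0.

[[0, 0], [0, 0]]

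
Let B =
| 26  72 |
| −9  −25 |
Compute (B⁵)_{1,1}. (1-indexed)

tr B = 1 and det B = −2, so the characteristic polynomial is λ² − (1)λ + (−2) with roots −1 and 2.
Eigenvectors give P = [[8, 3], [−3, −1]] with P⁻¹ = [[−1, −3], [3, 8]], and B = P·diag(−1, 2)·P⁻¹.
Then B⁵ = P·diag(−1, 32)·P⁻¹ = [[−8, 96], [3, −32]] · [[−1, −3], [3, 8]] = [[296, 792], [−99, −265]].

296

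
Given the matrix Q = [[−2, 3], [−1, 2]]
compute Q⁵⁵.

[[−2, 3], [−1, 2]]

Q² = I (check: tr Q = 0 and det Q = −1), so Q⁵⁵ = Q since 55 is odd.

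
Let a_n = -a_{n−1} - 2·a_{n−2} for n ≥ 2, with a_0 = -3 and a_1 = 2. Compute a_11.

112

With companion matrix C = [[-1, -2], [1, 0]], [a_n, a_{n−1}]ᵀ = C·[a_{n−1}, a_{n−2}]ᵀ, so [a_11, a_10]ᵀ = C^10·[a_1, a_0]ᵀ.
C^10 = [[23, -22], [11, 34]], giving [a_11, a_10]ᵀ = [[112], [-80]].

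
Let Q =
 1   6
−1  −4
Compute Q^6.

[[−125, −378], [63, 190]]

tr Q = −3 and det Q = 2, so the characteristic polynomial is λ² − (−3)λ + (2) with roots −1 and −2.
Eigenvectors give P = [[−3, 2], [1, −1]] with P⁻¹ = [[−1, −2], [−1, −3]], and Q = P·diag(−1, −2)·P⁻¹.
Then Q^6 = P·diag(1, 64)·P⁻¹ = [[−3, 128], [1, −64]] · [[−1, −2], [−1, −3]] = [[−125, −378], [63, 190]].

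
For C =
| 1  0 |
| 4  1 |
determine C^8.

C = I + N where N = [[0, 0], [4, 0]] is strictly lower-triangular, so N^2 = 0.
(I + N)^8 = I + 8·N = [[1, 0], [32, 1]].

[[1, 0], [32, 1]]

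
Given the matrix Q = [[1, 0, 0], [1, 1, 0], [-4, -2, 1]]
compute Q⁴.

Q = I + N where N = [[0, 0, 0], [1, 0, 0], [-4, -2, 0]] is strictly lower-triangular, so N³ = 0.
(I + N)⁴ = I + 4·N + 6·N² = [[1, 0, 0], [4, 1, 0], [-28, -8, 1]].

[[1, 0, 0], [4, 1, 0], [-28, -8, 1]]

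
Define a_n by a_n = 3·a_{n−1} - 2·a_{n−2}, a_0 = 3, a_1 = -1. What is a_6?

-249

With companion matrix Q = [[3, -2], [1, 0]], [a_n, a_{n−1}]ᵀ = Q·[a_{n−1}, a_{n−2}]ᵀ, so [a_6, a_5]ᵀ = Q⁵·[a_1, a_0]ᵀ.
Q⁵ = [[63, -62], [31, -30]], giving [a_6, a_5]ᵀ = [[-249], [-121]].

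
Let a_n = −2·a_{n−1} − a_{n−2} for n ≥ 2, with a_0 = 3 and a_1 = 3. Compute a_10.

With companion matrix C = [[−2, −1], [1, 0]], [a_n, a_{n−1}]ᵀ = C·[a_{n−1}, a_{n−2}]ᵀ, so [a_10, a_9]ᵀ = C⁹·[a_1, a_0]ᵀ.
C⁹ = [[−10, −9], [9, 8]], giving [a_10, a_9]ᵀ = [[−57], [51]].

−57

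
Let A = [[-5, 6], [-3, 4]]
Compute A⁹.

tr A = -1 and det A = -2, so the characteristic polynomial is λ² − (-1)λ + (-2) with roots -2 and 1.
Eigenvectors give P = [[2, 1], [1, 1]] with P⁻¹ = [[1, -1], [-1, 2]], and A = P·diag(-2, 1)·P⁻¹.
Then A⁹ = P·diag(-512, 1)·P⁻¹ = [[-1024, 1], [-512, 1]] · [[1, -1], [-1, 2]] = [[-1025, 1026], [-513, 514]].

[[-1025, 1026], [-513, 514]]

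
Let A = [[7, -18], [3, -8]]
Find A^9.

tr A = -1 and det A = -2, so the characteristic polynomial is λ² − (-1)λ + (-2) with roots -2 and 1.
Eigenvectors give P = [[-2, 3], [-1, 1]] with P⁻¹ = [[1, -3], [1, -2]], and A = P·diag(-2, 1)·P⁻¹.
Then A^9 = P·diag(-512, 1)·P⁻¹ = [[1024, 3], [512, 1]] · [[1, -3], [1, -2]] = [[1027, -3078], [513, -1538]].

[[1027, -3078], [513, -1538]]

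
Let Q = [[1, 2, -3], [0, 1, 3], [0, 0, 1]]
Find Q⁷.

Q = I + N where N = [[0, 2, -3], [0, 0, 3], [0, 0, 0]] is strictly upper-triangular, so N³ = 0.
(I + N)⁷ = I + 7·N + 21·N² = [[1, 14, 105], [0, 1, 21], [0, 0, 1]].

[[1, 14, 105], [0, 1, 21], [0, 0, 1]]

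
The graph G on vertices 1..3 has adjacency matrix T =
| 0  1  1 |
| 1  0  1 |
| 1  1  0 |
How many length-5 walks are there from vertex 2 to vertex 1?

The number of length-5 walks from vertex 2 to vertex 1 is entry (2,1) of T⁵, where T is the adjacency matrix.
T² = [[2, 1, 1], [1, 2, 1], [1, 1, 2]]
T³ = [[2, 3, 3], [3, 2, 3], [3, 3, 2]]
T⁴ = [[6, 5, 5], [5, 6, 5], [5, 5, 6]]
T⁵ = [[10, 11, 11], [11, 10, 11], [11, 11, 10]]

11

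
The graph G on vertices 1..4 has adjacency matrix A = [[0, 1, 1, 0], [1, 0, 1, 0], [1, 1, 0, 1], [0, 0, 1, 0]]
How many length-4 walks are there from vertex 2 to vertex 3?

6

The number of length-4 walks from vertex 2 to vertex 3 is entry (2,3) of A^4, where A is the adjacency matrix.
A^2 = [[2, 1, 1, 1], [1, 2, 1, 1], [1, 1, 3, 0], [1, 1, 0, 1]]
A^3 = [[2, 3, 4, 1], [3, 2, 4, 1], [4, 4, 2, 3], [1, 1, 3, 0]]
A^4 = [[7, 6, 6, 4], [6, 7, 6, 4], [6, 6, 11, 2], [4, 4, 2, 3]]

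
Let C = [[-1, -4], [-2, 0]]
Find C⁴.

C² = [[9, 4], [2, 8]]
C³ = [[-17, -36], [-18, -8]]
C⁴ = [[89, 68], [34, 72]]

[[89, 68], [34, 72]]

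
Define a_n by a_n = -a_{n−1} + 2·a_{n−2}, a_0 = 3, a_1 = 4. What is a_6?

-18

With companion matrix A = [[-1, 2], [1, 0]], [a_n, a_{n−1}]ᵀ = A·[a_{n−1}, a_{n−2}]ᵀ, so [a_6, a_5]ᵀ = A⁵·[a_1, a_0]ᵀ.
A⁵ = [[-21, 22], [11, -10]], giving [a_6, a_5]ᵀ = [[-18], [14]].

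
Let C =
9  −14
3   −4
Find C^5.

tr C = 5 and det C = 6, so the characteristic polynomial is λ² − (5)λ + (6) with roots 2 and 3.
Eigenvectors give P = [[2, 7], [1, 3]] with P⁻¹ = [[−3, 7], [1, −2]], and C = P·diag(2, 3)·P⁻¹.
Then C^5 = P·diag(32, 243)·P⁻¹ = [[64, 1701], [32, 729]] · [[−3, 7], [1, −2]] = [[1509, −2954], [633, −1234]].

[[1509, −2954], [633, −1234]]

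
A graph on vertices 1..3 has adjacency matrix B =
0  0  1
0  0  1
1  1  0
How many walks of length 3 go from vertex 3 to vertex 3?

0

The number of length-3 walks from vertex 3 to vertex 3 is entry (3,3) of B³, where B is the adjacency matrix.
B² = [[1, 1, 0], [1, 1, 0], [0, 0, 2]]
B³ = [[0, 0, 2], [0, 0, 2], [2, 2, 0]]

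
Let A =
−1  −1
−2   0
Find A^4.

A^2 = [[3, 1], [2, 2]]
A^3 = [[−5, −3], [−6, −2]]
A^4 = [[11, 5], [10, 6]]

[[11, 5], [10, 6]]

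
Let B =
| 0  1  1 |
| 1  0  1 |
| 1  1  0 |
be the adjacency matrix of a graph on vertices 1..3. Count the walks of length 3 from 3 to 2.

3

The number of length-3 walks from vertex 3 to vertex 2 is entry (3,2) of B³, where B is the adjacency matrix.
B² = [[2, 1, 1], [1, 2, 1], [1, 1, 2]]
B³ = [[2, 3, 3], [3, 2, 3], [3, 3, 2]]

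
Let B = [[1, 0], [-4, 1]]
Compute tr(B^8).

B = I + N where N = [[0, 0], [-4, 0]] is strictly lower-triangular, so N^2 = 0.
(I + N)^8 = I + 8·N = [[1, 0], [-32, 1]].

2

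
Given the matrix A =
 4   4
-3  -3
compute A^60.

A² = A (a projection; rank 1, trace 1), so A^60 = A.

[[4, 4], [-3, -3]]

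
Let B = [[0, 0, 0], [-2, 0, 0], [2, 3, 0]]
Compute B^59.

B is strictly triangular, hence nilpotent: B^3 = 0, so B^59 = 0.

[[0, 0, 0], [0, 0, 0], [0, 0, 0]]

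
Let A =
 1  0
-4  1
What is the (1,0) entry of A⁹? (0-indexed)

A = I + N where N = [[0, 0], [-4, 0]] is strictly lower-triangular, so N² = 0.
(I + N)⁹ = I + 9·N = [[1, 0], [-36, 1]].

-36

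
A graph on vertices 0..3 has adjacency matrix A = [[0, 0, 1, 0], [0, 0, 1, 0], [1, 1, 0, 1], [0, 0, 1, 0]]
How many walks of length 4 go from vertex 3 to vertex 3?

3

The number of length-4 walks from vertex 3 to vertex 3 is entry (3,3) of A⁴, where A is the adjacency matrix.
A² = [[1, 1, 0, 1], [1, 1, 0, 1], [0, 0, 3, 0], [1, 1, 0, 1]]
A³ = [[0, 0, 3, 0], [0, 0, 3, 0], [3, 3, 0, 3], [0, 0, 3, 0]]
A⁴ = [[3, 3, 0, 3], [3, 3, 0, 3], [0, 0, 9, 0], [3, 3, 0, 3]]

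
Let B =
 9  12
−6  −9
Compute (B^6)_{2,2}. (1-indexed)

729

tr B = 0 and det B = −9, so the characteristic polynomial is λ² − (0)λ + (−9) with roots 3 and −3.
Eigenvectors give P = [[2, 1], [−1, −1]] with P⁻¹ = [[1, 1], [−1, −2]], and B = P·diag(3, −3)·P⁻¹.
Then B^6 = P·diag(729, 729)·P⁻¹ = [[1458, 729], [−729, −729]] · [[1, 1], [−1, −2]] = [[729, 0], [0, 729]].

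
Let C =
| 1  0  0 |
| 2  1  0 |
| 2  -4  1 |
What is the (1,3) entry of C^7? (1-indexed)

0

C = I + N where N = [[0, 0, 0], [2, 0, 0], [2, -4, 0]] is strictly lower-triangular, so N^3 = 0.
(I + N)^7 = I + 7·N + 21·N^2 = [[1, 0, 0], [14, 1, 0], [-154, -28, 1]].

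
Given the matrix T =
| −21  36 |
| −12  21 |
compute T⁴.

[[81, 0], [0, 81]]

tr T = 0 and det T = −9, so the characteristic polynomial is λ² − (0)λ + (−9) with roots 3 and −3.
Eigenvectors give P = [[−3, 2], [−2, 1]] with P⁻¹ = [[1, −2], [2, −3]], and T = P·diag(3, −3)·P⁻¹.
Then T⁴ = P·diag(81, 81)·P⁻¹ = [[−243, 162], [−162, 81]] · [[1, −2], [2, −3]] = [[81, 0], [0, 81]].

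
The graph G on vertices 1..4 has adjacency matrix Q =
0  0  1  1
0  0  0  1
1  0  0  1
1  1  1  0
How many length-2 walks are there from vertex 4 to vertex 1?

The number of length-2 walks from vertex 4 to vertex 1 is entry (4,1) of Q², where Q is the adjacency matrix.
Q² = [[2, 1, 1, 1], [1, 1, 1, 0], [1, 1, 2, 1], [1, 0, 1, 3]]

1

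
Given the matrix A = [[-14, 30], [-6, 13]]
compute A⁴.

tr A = -1 and det A = -2, so the characteristic polynomial is λ² − (-1)λ + (-2) with roots 1 and -2.
Eigenvectors give P = [[-2, -5], [-1, -2]] with P⁻¹ = [[2, -5], [-1, 2]], and A = P·diag(1, -2)·P⁻¹.
Then A⁴ = P·diag(1, 16)·P⁻¹ = [[-2, -80], [-1, -32]] · [[2, -5], [-1, 2]] = [[76, -150], [30, -59]].

[[76, -150], [30, -59]]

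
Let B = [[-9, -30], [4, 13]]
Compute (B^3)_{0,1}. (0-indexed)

-390

tr B = 4 and det B = 3, so the characteristic polynomial is λ² − (4)λ + (3) with roots 3 and 1.
Eigenvectors give P = [[-5, 3], [2, -1]] with P⁻¹ = [[1, 3], [2, 5]], and B = P·diag(3, 1)·P⁻¹.
Then B^3 = P·diag(27, 1)·P⁻¹ = [[-135, 3], [54, -1]] · [[1, 3], [2, 5]] = [[-129, -390], [52, 157]].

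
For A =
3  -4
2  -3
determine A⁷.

A² = I (check: tr A = 0 and det A = -1), so A⁷ = A since 7 is odd.

[[3, -4], [2, -3]]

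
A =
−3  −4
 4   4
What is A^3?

A^2 = [[−7, −4], [4, 0]]
A^3 = [[5, 12], [−12, −16]]

[[5, 12], [−12, −16]]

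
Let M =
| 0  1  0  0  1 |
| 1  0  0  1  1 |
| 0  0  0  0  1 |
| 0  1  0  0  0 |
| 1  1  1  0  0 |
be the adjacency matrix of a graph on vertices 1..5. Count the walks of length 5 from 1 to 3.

7

The number of length-5 walks from vertex 1 to vertex 3 is entry (1,3) of M⁵, where M is the adjacency matrix.
M² = [[2, 1, 1, 1, 1], [1, 3, 1, 0, 1], [1, 1, 1, 0, 0], [1, 0, 0, 1, 1], [1, 1, 0, 1, 3]]
M³ = [[2, 4, 1, 1, 4], [4, 2, 1, 3, 5], [1, 1, 0, 1, 3], [1, 3, 1, 0, 1], [4, 5, 3, 1, 2]]
M⁴ = [[8, 7, 4, 4, 7], [7, 12, 5, 2, 7], [4, 5, 3, 1, 2], [4, 2, 1, 3, 5], [7, 7, 2, 5, 12]]
M⁵ = [[14, 19, 7, 7, 19], [19, 16, 7, 12, 24], [7, 7, 2, 5, 12], [7, 12, 5, 2, 7], [19, 24, 12, 7, 16]]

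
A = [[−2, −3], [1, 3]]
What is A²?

[[1, −3], [1, 6]]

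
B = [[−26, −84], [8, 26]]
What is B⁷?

[[−1664, −5376], [512, 1664]]

tr B = 0 and det B = −4, so the characteristic polynomial is λ² − (0)λ + (−4) with roots −2 and 2.
Eigenvectors give P = [[−7, 3], [2, −1]] with P⁻¹ = [[−1, −3], [−2, −7]], and B = P·diag(−2, 2)·P⁻¹.
Then B⁷ = P·diag(−128, 128)·P⁻¹ = [[896, 384], [−256, −128]] · [[−1, −3], [−2, −7]] = [[−1664, −5376], [512, 1664]].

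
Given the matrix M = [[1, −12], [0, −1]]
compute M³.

M² = I (check: tr M = 0 and det M = −1), so M³ = M since 3 is odd.

[[1, −12], [0, −1]]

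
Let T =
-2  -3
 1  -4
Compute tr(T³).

-18

T² = [[1, 18], [-6, 13]]
T³ = [[16, -75], [25, -34]]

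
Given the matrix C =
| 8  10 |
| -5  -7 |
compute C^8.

tr C = 1 and det C = -6, so the characteristic polynomial is λ² − (1)λ + (-6) with roots 3 and -2.
Eigenvectors give P = [[-2, -1], [1, 1]] with P⁻¹ = [[-1, -1], [1, 2]], and C = P·diag(3, -2)·P⁻¹.
Then C^8 = P·diag(6561, 256)·P⁻¹ = [[-13122, -256], [6561, 256]] · [[-1, -1], [1, 2]] = [[12866, 12610], [-6305, -6049]].

[[12866, 12610], [-6305, -6049]]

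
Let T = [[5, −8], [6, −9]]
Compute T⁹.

tr T = −4 and det T = 3, so the characteristic polynomial is λ² − (−4)λ + (3) with roots −3 and −1.
Eigenvectors give P = [[1, −4], [1, −3]] with P⁻¹ = [[−3, 4], [−1, 1]], and T = P·diag(−3, −1)·P⁻¹.
Then T⁹ = P·diag(−19683, −1)·P⁻¹ = [[−19683, 4], [−19683, 3]] · [[−3, 4], [−1, 1]] = [[59045, −78728], [59046, −78729]].

[[59045, −78728], [59046, −78729]]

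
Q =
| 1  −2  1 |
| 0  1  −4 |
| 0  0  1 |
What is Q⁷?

[[1, −14, 175], [0, 1, −28], [0, 0, 1]]

Q = I + N where N = [[0, −2, 1], [0, 0, −4], [0, 0, 0]] is strictly upper-triangular, so N³ = 0.
(I + N)⁷ = I + 7·N + 21·N² = [[1, −14, 175], [0, 1, −28], [0, 0, 1]].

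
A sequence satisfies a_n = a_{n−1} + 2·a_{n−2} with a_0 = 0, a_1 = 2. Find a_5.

With companion matrix M = [[1, 2], [1, 0]], [a_n, a_{n−1}]ᵀ = M·[a_{n−1}, a_{n−2}]ᵀ, so [a_5, a_4]ᵀ = M⁴·[a_1, a_0]ᵀ.
M⁴ = [[11, 10], [5, 6]], giving [a_5, a_4]ᵀ = [[22], [10]].

22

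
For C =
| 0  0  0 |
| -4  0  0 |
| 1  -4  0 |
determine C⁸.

C is strictly triangular, hence nilpotent: C³ = 0, so C⁸ = 0.

[[0, 0, 0], [0, 0, 0], [0, 0, 0]]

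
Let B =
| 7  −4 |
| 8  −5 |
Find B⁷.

tr B = 2 and det B = −3, so the characteristic polynomial is λ² − (2)λ + (−3) with roots 3 and −1.
Eigenvectors give P = [[1, −1], [1, −2]] with P⁻¹ = [[2, −1], [1, −1]], and B = P·diag(3, −1)·P⁻¹.
Then B⁷ = P·diag(2187, −1)·P⁻¹ = [[2187, 1], [2187, 2]] · [[2, −1], [1, −1]] = [[4375, −2188], [4376, −2189]].

[[4375, −2188], [4376, −2189]]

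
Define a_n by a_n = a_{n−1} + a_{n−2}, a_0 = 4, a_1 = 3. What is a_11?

487

With companion matrix T = [[1, 1], [1, 0]], [a_n, a_{n−1}]ᵀ = T·[a_{n−1}, a_{n−2}]ᵀ, so [a_11, a_10]ᵀ = T¹⁰·[a_1, a_0]ᵀ.
T¹⁰ = [[89, 55], [55, 34]], giving [a_11, a_10]ᵀ = [[487], [301]].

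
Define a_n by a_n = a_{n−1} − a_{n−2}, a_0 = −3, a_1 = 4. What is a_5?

With companion matrix M = [[1, −1], [1, 0]], [a_n, a_{n−1}]ᵀ = M·[a_{n−1}, a_{n−2}]ᵀ, so [a_5, a_4]ᵀ = M^4·[a_1, a_0]ᵀ.
M^4 = [[−1, 1], [−1, 0]], giving [a_5, a_4]ᵀ = [[−7], [−4]].

−7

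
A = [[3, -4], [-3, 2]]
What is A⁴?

[[741, -740], [-555, 556]]

A² = [[21, -20], [-15, 16]]
A³ = [[123, -124], [-93, 92]]
A⁴ = [[741, -740], [-555, 556]]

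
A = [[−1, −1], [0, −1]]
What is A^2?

[[1, 2], [0, 1]]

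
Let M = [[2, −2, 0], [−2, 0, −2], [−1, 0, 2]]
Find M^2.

[[8, −4, 4], [−2, 4, −4], [−4, 2, 4]]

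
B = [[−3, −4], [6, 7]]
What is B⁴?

tr B = 4 and det B = 3, so the characteristic polynomial is λ² − (4)λ + (3) with roots 3 and 1.
Eigenvectors give P = [[2, 1], [−3, −1]] with P⁻¹ = [[−1, −1], [3, 2]], and B = P·diag(3, 1)·P⁻¹.
Then B⁴ = P·diag(81, 1)·P⁻¹ = [[162, 1], [−243, −1]] · [[−1, −1], [3, 2]] = [[−159, −160], [240, 241]].

[[−159, −160], [240, 241]]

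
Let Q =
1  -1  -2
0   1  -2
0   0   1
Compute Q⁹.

[[1, -9, 54], [0, 1, -18], [0, 0, 1]]

Q = I + N where N = [[0, -1, -2], [0, 0, -2], [0, 0, 0]] is strictly upper-triangular, so N³ = 0.
(I + N)⁹ = I + 9·N + 36·N² = [[1, -9, 54], [0, 1, -18], [0, 0, 1]].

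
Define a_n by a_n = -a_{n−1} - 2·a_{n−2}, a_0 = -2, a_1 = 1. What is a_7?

-13

With companion matrix M = [[-1, -2], [1, 0]], [a_n, a_{n−1}]ᵀ = M·[a_{n−1}, a_{n−2}]ᵀ, so [a_7, a_6]ᵀ = M⁶·[a_1, a_0]ᵀ.
M⁶ = [[7, 10], [-5, 2]], giving [a_7, a_6]ᵀ = [[-13], [-9]].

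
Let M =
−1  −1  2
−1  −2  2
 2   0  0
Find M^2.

[[6, 3, −4], [7, 5, −6], [−2, −2, 4]]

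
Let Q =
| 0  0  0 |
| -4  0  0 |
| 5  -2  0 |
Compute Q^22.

[[0, 0, 0], [0, 0, 0], [0, 0, 0]]

Q is strictly triangular, hence nilpotent: Q^3 = 0, so Q^22 = 0.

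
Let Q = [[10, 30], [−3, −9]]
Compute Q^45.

[[10, 30], [−3, −9]]

Q² = Q (a projection; rank 1, trace 1), so Q^45 = Q.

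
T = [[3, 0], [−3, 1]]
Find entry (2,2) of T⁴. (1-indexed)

1

T² = [[9, 0], [−12, 1]]
T³ = [[27, 0], [−39, 1]]
T⁴ = [[81, 0], [−120, 1]]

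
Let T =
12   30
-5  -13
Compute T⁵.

[[582, 1650], [-275, -793]]

tr T = -1 and det T = -6, so the characteristic polynomial is λ² − (-1)λ + (-6) with roots 2 and -3.
Eigenvectors give P = [[-3, -2], [1, 1]] with P⁻¹ = [[-1, -2], [1, 3]], and T = P·diag(2, -3)·P⁻¹.
Then T⁵ = P·diag(32, -243)·P⁻¹ = [[-96, 486], [32, -243]] · [[-1, -2], [1, 3]] = [[582, 1650], [-275, -793]].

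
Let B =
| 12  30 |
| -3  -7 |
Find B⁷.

tr B = 5 and det B = 6, so the characteristic polynomial is λ² − (5)λ + (6) with roots 2 and 3.
Eigenvectors give P = [[-3, 10], [1, -3]] with P⁻¹ = [[3, 10], [1, 3]], and B = P·diag(2, 3)·P⁻¹.
Then B⁷ = P·diag(128, 2187)·P⁻¹ = [[-384, 21870], [128, -6561]] · [[3, 10], [1, 3]] = [[20718, 61770], [-6177, -18403]].

[[20718, 61770], [-6177, -18403]]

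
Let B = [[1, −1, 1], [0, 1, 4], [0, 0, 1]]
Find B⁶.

[[1, −6, −54], [0, 1, 24], [0, 0, 1]]

B = I + N where N = [[0, −1, 1], [0, 0, 4], [0, 0, 0]] is strictly upper-triangular, so N³ = 0.
(I + N)⁶ = I + 6·N + 15·N² = [[1, −6, −54], [0, 1, 24], [0, 0, 1]].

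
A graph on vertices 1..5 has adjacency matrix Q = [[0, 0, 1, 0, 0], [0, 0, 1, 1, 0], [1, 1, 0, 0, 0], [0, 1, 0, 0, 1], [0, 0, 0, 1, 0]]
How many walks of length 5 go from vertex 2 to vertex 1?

The number of length-5 walks from vertex 2 to vertex 1 is entry (2,1) of Q⁵, where Q is the adjacency matrix.
Q² = [[1, 1, 0, 0, 0], [1, 2, 0, 0, 1], [0, 0, 2, 1, 0], [0, 0, 1, 2, 0], [0, 1, 0, 0, 1]]
Q³ = [[0, 0, 2, 1, 0], [0, 0, 3, 3, 0], [2, 3, 0, 0, 1], [1, 3, 0, 0, 2], [0, 0, 1, 2, 0]]
Q⁴ = [[2, 3, 0, 0, 1], [3, 6, 0, 0, 3], [0, 0, 5, 4, 0], [0, 0, 4, 5, 0], [1, 3, 0, 0, 2]]
Q⁵ = [[0, 0, 5, 4, 0], [0, 0, 9, 9, 0], [5, 9, 0, 0, 4], [4, 9, 0, 0, 5], [0, 0, 4, 5, 0]]

0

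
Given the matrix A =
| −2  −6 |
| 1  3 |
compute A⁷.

[[−2, −6], [1, 3]]

A² = A (a projection; rank 1, trace 1), so A⁷ = A.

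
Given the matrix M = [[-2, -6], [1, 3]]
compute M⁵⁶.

[[-2, -6], [1, 3]]

M² = M (a projection; rank 1, trace 1), so M⁵⁶ = M.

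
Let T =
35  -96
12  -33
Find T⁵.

[[2195, -5856], [732, -1953]]

tr T = 2 and det T = -3, so the characteristic polynomial is λ² − (2)λ + (-3) with roots 3 and -1.
Eigenvectors give P = [[-3, -8], [-1, -3]] with P⁻¹ = [[-3, 8], [1, -3]], and T = P·diag(3, -1)·P⁻¹.
Then T⁵ = P·diag(243, -1)·P⁻¹ = [[-729, 8], [-243, 3]] · [[-3, 8], [1, -3]] = [[2195, -5856], [732, -1953]].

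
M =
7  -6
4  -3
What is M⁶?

[[2185, -2184], [1456, -1455]]

tr M = 4 and det M = 3, so the characteristic polynomial is λ² − (4)λ + (3) with roots 3 and 1.
Eigenvectors give P = [[3, -1], [2, -1]] with P⁻¹ = [[1, -1], [2, -3]], and M = P·diag(3, 1)·P⁻¹.
Then M⁶ = P·diag(729, 1)·P⁻¹ = [[2187, -1], [1458, -1]] · [[1, -1], [2, -3]] = [[2185, -2184], [1456, -1455]].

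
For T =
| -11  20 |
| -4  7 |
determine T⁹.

[[-98411, 196820], [-39364, 78727]]

tr T = -4 and det T = 3, so the characteristic polynomial is λ² − (-4)λ + (3) with roots -3 and -1.
Eigenvectors give P = [[5, 2], [2, 1]] with P⁻¹ = [[1, -2], [-2, 5]], and T = P·diag(-3, -1)·P⁻¹.
Then T⁹ = P·diag(-19683, -1)·P⁻¹ = [[-98415, -2], [-39366, -1]] · [[1, -2], [-2, 5]] = [[-98411, 196820], [-39364, 78727]].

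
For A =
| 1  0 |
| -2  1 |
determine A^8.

[[1, 0], [-16, 1]]

A = I + N where N = [[0, 0], [-2, 0]] is strictly lower-triangular, so N^2 = 0.
(I + N)^8 = I + 8·N = [[1, 0], [-16, 1]].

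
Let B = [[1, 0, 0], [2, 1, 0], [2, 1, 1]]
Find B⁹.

B = I + N where N = [[0, 0, 0], [2, 0, 0], [2, 1, 0]] is strictly lower-triangular, so N³ = 0.
(I + N)⁹ = I + 9·N + 36·N² = [[1, 0, 0], [18, 1, 0], [90, 9, 1]].

[[1, 0, 0], [18, 1, 0], [90, 9, 1]]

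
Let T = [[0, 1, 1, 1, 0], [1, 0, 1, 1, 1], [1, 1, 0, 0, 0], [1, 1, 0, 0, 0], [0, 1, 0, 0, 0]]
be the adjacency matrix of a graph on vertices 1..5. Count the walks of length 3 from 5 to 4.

1

The number of length-3 walks from vertex 5 to vertex 4 is entry (5,4) of T³, where T is the adjacency matrix.
T² = [[3, 2, 1, 1, 1], [2, 4, 1, 1, 0], [1, 1, 2, 2, 1], [1, 1, 2, 2, 1], [1, 0, 1, 1, 1]]
T³ = [[4, 6, 5, 5, 2], [6, 4, 6, 6, 4], [5, 6, 2, 2, 1], [5, 6, 2, 2, 1], [2, 4, 1, 1, 0]]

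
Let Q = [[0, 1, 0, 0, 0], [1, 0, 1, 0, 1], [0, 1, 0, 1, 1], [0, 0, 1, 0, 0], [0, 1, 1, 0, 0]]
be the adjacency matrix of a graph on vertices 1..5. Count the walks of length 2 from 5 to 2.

1

The number of length-2 walks from vertex 5 to vertex 2 is entry (5,2) of Q², where Q is the adjacency matrix.
Q² = [[1, 0, 1, 0, 1], [0, 3, 1, 1, 1], [1, 1, 3, 0, 1], [0, 1, 0, 1, 1], [1, 1, 1, 1, 2]]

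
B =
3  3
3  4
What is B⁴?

B² = [[18, 21], [21, 25]]
B³ = [[117, 138], [138, 163]]
B⁴ = [[765, 903], [903, 1066]]

[[765, 903], [903, 1066]]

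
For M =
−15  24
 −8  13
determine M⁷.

[[−8751, 13128], [−4376, 6565]]

tr M = −2 and det M = −3, so the characteristic polynomial is λ² − (−2)λ + (−3) with roots −3 and 1.
Eigenvectors give P = [[2, −3], [1, −2]] with P⁻¹ = [[2, −3], [1, −2]], and M = P·diag(−3, 1)·P⁻¹.
Then M⁷ = P·diag(−2187, 1)·P⁻¹ = [[−4374, −3], [−2187, −2]] · [[2, −3], [1, −2]] = [[−8751, 13128], [−4376, 6565]].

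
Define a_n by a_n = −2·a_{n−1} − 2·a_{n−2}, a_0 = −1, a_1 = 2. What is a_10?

−32

With companion matrix M = [[−2, −2], [1, 0]], [a_n, a_{n−1}]ᵀ = M·[a_{n−1}, a_{n−2}]ᵀ, so [a_10, a_9]ᵀ = M⁹·[a_1, a_0]ᵀ.
M⁹ = [[−32, −32], [16, 0]], giving [a_10, a_9]ᵀ = [[−32], [32]].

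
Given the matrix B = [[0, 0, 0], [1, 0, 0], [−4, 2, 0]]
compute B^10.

B is strictly triangular, hence nilpotent: B^3 = 0, so B^10 = 0.

[[0, 0, 0], [0, 0, 0], [0, 0, 0]]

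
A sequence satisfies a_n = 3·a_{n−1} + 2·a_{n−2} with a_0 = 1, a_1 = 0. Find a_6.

278

With companion matrix Q = [[3, 2], [1, 0]], [a_n, a_{n−1}]ᵀ = Q·[a_{n−1}, a_{n−2}]ᵀ, so [a_6, a_5]ᵀ = Q⁵·[a_1, a_0]ᵀ.
Q⁵ = [[495, 278], [139, 78]], giving [a_6, a_5]ᵀ = [[278], [78]].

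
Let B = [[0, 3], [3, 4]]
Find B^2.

[[9, 12], [12, 25]]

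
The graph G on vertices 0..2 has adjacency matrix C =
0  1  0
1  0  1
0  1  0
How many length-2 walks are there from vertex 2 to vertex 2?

1

The number of length-2 walks from vertex 2 to vertex 2 is entry (2,2) of C², where C is the adjacency matrix.
C² = [[1, 0, 1], [0, 2, 0], [1, 0, 1]]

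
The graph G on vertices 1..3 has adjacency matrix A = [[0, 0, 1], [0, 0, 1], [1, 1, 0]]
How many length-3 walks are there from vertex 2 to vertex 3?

The number of length-3 walks from vertex 2 to vertex 3 is entry (2,3) of A³, where A is the adjacency matrix.
A² = [[1, 1, 0], [1, 1, 0], [0, 0, 2]]
A³ = [[0, 0, 2], [0, 0, 2], [2, 2, 0]]

2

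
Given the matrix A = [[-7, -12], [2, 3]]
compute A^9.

tr A = -4 and det A = 3, so the characteristic polynomial is λ² − (-4)λ + (3) with roots -1 and -3.
Eigenvectors give P = [[-2, -3], [1, 1]] with P⁻¹ = [[1, 3], [-1, -2]], and A = P·diag(-1, -3)·P⁻¹.
Then A^9 = P·diag(-1, -19683)·P⁻¹ = [[2, 59049], [-1, -19683]] · [[1, 3], [-1, -2]] = [[-59047, -118092], [19682, 39363]].

[[-59047, -118092], [19682, 39363]]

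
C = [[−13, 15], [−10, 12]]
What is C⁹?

[[−60073, 60585], [−40390, 40902]]

tr C = −1 and det C = −6, so the characteristic polynomial is λ² − (−1)λ + (−6) with roots 2 and −3.
Eigenvectors give P = [[1, 3], [1, 2]] with P⁻¹ = [[−2, 3], [1, −1]], and C = P·diag(2, −3)·P⁻¹.
Then C⁹ = P·diag(512, −19683)·P⁻¹ = [[512, −59049], [512, −39366]] · [[−2, 3], [1, −1]] = [[−60073, 60585], [−40390, 40902]].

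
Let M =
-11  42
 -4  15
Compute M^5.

tr M = 4 and det M = 3, so the characteristic polynomial is λ² − (4)λ + (3) with roots 3 and 1.
Eigenvectors give P = [[3, 7], [1, 2]] with P⁻¹ = [[-2, 7], [1, -3]], and M = P·diag(3, 1)·P⁻¹.
Then M^5 = P·diag(243, 1)·P⁻¹ = [[729, 7], [243, 2]] · [[-2, 7], [1, -3]] = [[-1451, 5082], [-484, 1695]].

[[-1451, 5082], [-484, 1695]]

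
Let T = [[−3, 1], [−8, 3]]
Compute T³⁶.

[[1, 0], [0, 1]]

T² = I (check: tr T = 0 and det T = −1), so T³⁶ = I since 36 is even.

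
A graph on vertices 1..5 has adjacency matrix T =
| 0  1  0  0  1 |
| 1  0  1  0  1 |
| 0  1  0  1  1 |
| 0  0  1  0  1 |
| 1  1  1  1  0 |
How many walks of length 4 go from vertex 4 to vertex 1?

9

The number of length-4 walks from vertex 4 to vertex 1 is entry (4,1) of T^4, where T is the adjacency matrix.
T^2 = [[2, 1, 2, 1, 1], [1, 3, 1, 2, 2], [2, 1, 3, 1, 2], [1, 2, 1, 2, 1], [1, 2, 2, 1, 4]]
T^3 = [[2, 5, 3, 3, 6], [5, 4, 7, 3, 7], [3, 7, 4, 5, 7], [3, 3, 5, 2, 6], [6, 7, 7, 6, 6]]
T^4 = [[11, 11, 14, 9, 13], [11, 19, 14, 14, 19], [14, 14, 19, 11, 19], [9, 14, 11, 11, 13], [13, 19, 19, 13, 26]]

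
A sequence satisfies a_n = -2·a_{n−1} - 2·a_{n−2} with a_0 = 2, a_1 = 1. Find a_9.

With companion matrix M = [[-2, -2], [1, 0]], [a_n, a_{n−1}]ᵀ = M·[a_{n−1}, a_{n−2}]ᵀ, so [a_9, a_8]ᵀ = M⁸·[a_1, a_0]ᵀ.
M⁸ = [[16, 0], [0, 16]], giving [a_9, a_8]ᵀ = [[16], [32]].

16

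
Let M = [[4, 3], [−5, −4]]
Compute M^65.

M² = I (check: tr M = 0 and det M = −1), so M^65 = M since 65 is odd.

[[4, 3], [−5, −4]]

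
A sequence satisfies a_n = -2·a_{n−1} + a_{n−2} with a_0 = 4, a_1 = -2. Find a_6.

With companion matrix B = [[-2, 1], [1, 0]], [a_n, a_{n−1}]ᵀ = B·[a_{n−1}, a_{n−2}]ᵀ, so [a_6, a_5]ᵀ = B^5·[a_1, a_0]ᵀ.
B^5 = [[-70, 29], [29, -12]], giving [a_6, a_5]ᵀ = [[256], [-106]].

256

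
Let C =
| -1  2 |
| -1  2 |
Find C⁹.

[[-1, 2], [-1, 2]]

C² = C (a projection; rank 1, trace 1), so C⁹ = C.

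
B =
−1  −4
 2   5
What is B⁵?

[[−241, −484], [242, 485]]

tr B = 4 and det B = 3, so the characteristic polynomial is λ² − (4)λ + (3) with roots 3 and 1.
Eigenvectors give P = [[1, −2], [−1, 1]] with P⁻¹ = [[−1, −2], [−1, −1]], and B = P·diag(3, 1)·P⁻¹.
Then B⁵ = P·diag(243, 1)·P⁻¹ = [[243, −2], [−243, 1]] · [[−1, −2], [−1, −1]] = [[−241, −484], [242, 485]].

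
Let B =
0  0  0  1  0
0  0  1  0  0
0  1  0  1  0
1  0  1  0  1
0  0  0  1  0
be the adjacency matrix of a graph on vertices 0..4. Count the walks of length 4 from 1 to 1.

2

The number of length-4 walks from vertex 1 to vertex 1 is entry (1,1) of B^4, where B is the adjacency matrix.
B^2 = [[1, 0, 1, 0, 1], [0, 1, 0, 1, 0], [1, 0, 2, 0, 1], [0, 1, 0, 3, 0], [1, 0, 1, 0, 1]]
B^3 = [[0, 1, 0, 3, 0], [1, 0, 2, 0, 1], [0, 2, 0, 4, 0], [3, 0, 4, 0, 3], [0, 1, 0, 3, 0]]
B^4 = [[3, 0, 4, 0, 3], [0, 2, 0, 4, 0], [4, 0, 6, 0, 4], [0, 4, 0, 10, 0], [3, 0, 4, 0, 3]]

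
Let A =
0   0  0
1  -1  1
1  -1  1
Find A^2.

[[0, 0, 0], [0, 0, 0], [0, 0, 0]]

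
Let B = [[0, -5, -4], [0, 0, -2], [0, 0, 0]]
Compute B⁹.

[[0, 0, 0], [0, 0, 0], [0, 0, 0]]

B is strictly triangular, hence nilpotent: B³ = 0, so B⁹ = 0.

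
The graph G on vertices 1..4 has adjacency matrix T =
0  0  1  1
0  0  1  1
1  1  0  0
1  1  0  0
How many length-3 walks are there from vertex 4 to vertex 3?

0

The number of length-3 walks from vertex 4 to vertex 3 is entry (4,3) of T^3, where T is the adjacency matrix.
T^2 = [[2, 2, 0, 0], [2, 2, 0, 0], [0, 0, 2, 2], [0, 0, 2, 2]]
T^3 = [[0, 0, 4, 4], [0, 0, 4, 4], [4, 4, 0, 0], [4, 4, 0, 0]]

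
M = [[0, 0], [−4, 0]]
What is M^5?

[[0, 0], [0, 0]]

M is strictly triangular, hence nilpotent: M^2 = 0, so M^5 = 0.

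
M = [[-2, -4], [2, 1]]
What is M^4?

[[8, -44], [22, 41]]

M^2 = [[-4, 4], [-2, -7]]
M^3 = [[16, 20], [-10, 1]]
M^4 = [[8, -44], [22, 41]]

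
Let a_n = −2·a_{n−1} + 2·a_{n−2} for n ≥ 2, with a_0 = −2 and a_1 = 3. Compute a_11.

With companion matrix M = [[−2, 2], [1, 0]], [a_n, a_{n−1}]ᵀ = M·[a_{n−1}, a_{n−2}]ᵀ, so [a_11, a_10]ᵀ = M^10·[a_1, a_0]ᵀ.
M^10 = [[18272, −13376], [−6688, 4896]], giving [a_11, a_10]ᵀ = [[81568], [−29856]].

81568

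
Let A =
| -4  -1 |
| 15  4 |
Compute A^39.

[[-4, -1], [15, 4]]

A² = I (check: tr A = 0 and det A = -1), so A^39 = A since 39 is odd.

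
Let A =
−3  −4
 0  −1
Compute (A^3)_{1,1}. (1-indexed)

A^2 = [[9, 16], [0, 1]]
A^3 = [[−27, −52], [0, −1]]

−27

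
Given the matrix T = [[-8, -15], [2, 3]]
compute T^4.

tr T = -5 and det T = 6, so the characteristic polynomial is λ² − (-5)λ + (6) with roots -2 and -3.
Eigenvectors give P = [[-5, -3], [2, 1]] with P⁻¹ = [[1, 3], [-2, -5]], and T = P·diag(-2, -3)·P⁻¹.
Then T^4 = P·diag(16, 81)·P⁻¹ = [[-80, -243], [32, 81]] · [[1, 3], [-2, -5]] = [[406, 975], [-130, -309]].

[[406, 975], [-130, -309]]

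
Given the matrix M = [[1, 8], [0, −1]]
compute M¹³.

[[1, 8], [0, −1]]

M² = I (check: tr M = 0 and det M = −1), so M¹³ = M since 13 is odd.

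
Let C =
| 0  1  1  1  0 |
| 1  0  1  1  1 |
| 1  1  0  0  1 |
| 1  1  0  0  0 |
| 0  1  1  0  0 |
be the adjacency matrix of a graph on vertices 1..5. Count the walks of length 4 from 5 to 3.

11

The number of length-4 walks from vertex 5 to vertex 3 is entry (5,3) of C⁴, where C is the adjacency matrix.
C² = [[3, 2, 1, 1, 2], [2, 4, 2, 1, 1], [1, 2, 3, 2, 1], [1, 1, 2, 2, 1], [2, 1, 1, 1, 2]]
C³ = [[4, 7, 7, 5, 3], [7, 6, 7, 6, 6], [7, 7, 4, 3, 5], [5, 6, 3, 2, 3], [3, 6, 5, 3, 2]]
C⁴ = [[19, 19, 14, 11, 14], [19, 26, 19, 13, 13], [14, 19, 19, 14, 11], [11, 13, 14, 11, 9], [14, 13, 11, 9, 11]]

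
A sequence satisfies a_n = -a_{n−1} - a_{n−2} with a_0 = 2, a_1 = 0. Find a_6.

With companion matrix T = [[-1, -1], [1, 0]], [a_n, a_{n−1}]ᵀ = T·[a_{n−1}, a_{n−2}]ᵀ, so [a_6, a_5]ᵀ = T^5·[a_1, a_0]ᵀ.
T^5 = [[0, 1], [-1, -1]], giving [a_6, a_5]ᵀ = [[2], [-2]].

2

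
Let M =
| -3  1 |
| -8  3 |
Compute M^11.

M² = I (check: tr M = 0 and det M = -1), so M^11 = M since 11 is odd.

[[-3, 1], [-8, 3]]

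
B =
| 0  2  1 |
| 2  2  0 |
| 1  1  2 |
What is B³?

[[12, 22, 9], [18, 26, 8], [17, 25, 14]]

B² = [[5, 5, 2], [4, 8, 2], [4, 6, 5]]
B³ = [[12, 22, 9], [18, 26, 8], [17, 25, 14]]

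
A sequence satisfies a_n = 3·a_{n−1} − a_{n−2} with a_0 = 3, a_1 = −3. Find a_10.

With companion matrix B = [[3, −1], [1, 0]], [a_n, a_{n−1}]ᵀ = B·[a_{n−1}, a_{n−2}]ᵀ, so [a_10, a_9]ᵀ = B⁹·[a_1, a_0]ᵀ.
B⁹ = [[6765, −2584], [2584, −987]], giving [a_10, a_9]ᵀ = [[−28047], [−10713]].

−28047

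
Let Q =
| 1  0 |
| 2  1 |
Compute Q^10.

Q = I + N where N = [[0, 0], [2, 0]] is strictly lower-triangular, so N^2 = 0.
(I + N)^10 = I + 10·N = [[1, 0], [20, 1]].

[[1, 0], [20, 1]]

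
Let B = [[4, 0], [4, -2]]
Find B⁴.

[[256, 0], [160, 16]]

B² = [[16, 0], [8, 4]]
B³ = [[64, 0], [48, -8]]
B⁴ = [[256, 0], [160, 16]]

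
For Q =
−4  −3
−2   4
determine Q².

[[22, 0], [0, 22]]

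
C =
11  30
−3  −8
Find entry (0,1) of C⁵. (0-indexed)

930

tr C = 3 and det C = 2, so the characteristic polynomial is λ² − (3)λ + (2) with roots 2 and 1.
Eigenvectors give P = [[−10, 3], [3, −1]] with P⁻¹ = [[−1, −3], [−3, −10]], and C = P·diag(2, 1)·P⁻¹.
Then C⁵ = P·diag(32, 1)·P⁻¹ = [[−320, 3], [96, −1]] · [[−1, −3], [−3, −10]] = [[311, 930], [−93, −278]].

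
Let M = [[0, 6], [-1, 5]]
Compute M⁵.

[[-390, 1266], [-211, 665]]

tr M = 5 and det M = 6, so the characteristic polynomial is λ² − (5)λ + (6) with roots 2 and 3.
Eigenvectors give P = [[3, -2], [1, -1]] with P⁻¹ = [[1, -2], [1, -3]], and M = P·diag(2, 3)·P⁻¹.
Then M⁵ = P·diag(32, 243)·P⁻¹ = [[96, -486], [32, -243]] · [[1, -2], [1, -3]] = [[-390, 1266], [-211, 665]].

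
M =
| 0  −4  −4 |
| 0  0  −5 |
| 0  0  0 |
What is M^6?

M is strictly triangular, hence nilpotent: M^3 = 0, so M^6 = 0.

[[0, 0, 0], [0, 0, 0], [0, 0, 0]]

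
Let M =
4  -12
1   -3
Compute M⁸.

[[4, -12], [1, -3]]

M² = M (a projection; rank 1, trace 1), so M⁸ = M.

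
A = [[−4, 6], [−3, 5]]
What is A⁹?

[[−514, 1026], [−513, 1025]]

tr A = 1 and det A = −2, so the characteristic polynomial is λ² − (1)λ + (−2) with roots 2 and −1.
Eigenvectors give P = [[−1, 2], [−1, 1]] with P⁻¹ = [[1, −2], [1, −1]], and A = P·diag(2, −1)·P⁻¹.
Then A⁹ = P·diag(512, −1)·P⁻¹ = [[−512, −2], [−512, −1]] · [[1, −2], [1, −1]] = [[−514, 1026], [−513, 1025]].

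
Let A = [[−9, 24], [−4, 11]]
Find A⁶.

tr A = 2 and det A = −3, so the characteristic polynomial is λ² − (2)λ + (−3) with roots 3 and −1.
Eigenvectors give P = [[2, 3], [1, 1]] with P⁻¹ = [[−1, 3], [1, −2]], and A = P·diag(3, −1)·P⁻¹.
Then A⁶ = P·diag(729, 1)·P⁻¹ = [[1458, 3], [729, 1]] · [[−1, 3], [1, −2]] = [[−1455, 4368], [−728, 2185]].

[[−1455, 4368], [−728, 2185]]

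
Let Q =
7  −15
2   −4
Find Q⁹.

tr Q = 3 and det Q = 2, so the characteristic polynomial is λ² − (3)λ + (2) with roots 1 and 2.
Eigenvectors give P = [[5, −3], [2, −1]] with P⁻¹ = [[−1, 3], [−2, 5]], and Q = P·diag(1, 2)·P⁻¹.
Then Q⁹ = P·diag(1, 512)·P⁻¹ = [[5, −1536], [2, −512]] · [[−1, 3], [−2, 5]] = [[3067, −7665], [1022, −2554]].

[[3067, −7665], [1022, −2554]]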